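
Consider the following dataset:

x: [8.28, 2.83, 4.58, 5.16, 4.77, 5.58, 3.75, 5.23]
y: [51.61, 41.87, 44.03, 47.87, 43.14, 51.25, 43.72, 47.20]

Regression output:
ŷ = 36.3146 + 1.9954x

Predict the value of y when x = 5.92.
ŷ = 48.1274

To predict y for x = 5.92, substitute into the regression equation:

ŷ = 36.3146 + 1.9954 × 5.92
ŷ = 36.3146 + 11.8128
ŷ = 48.1274

This is the fitted mean response at that x — an individual observation would come with a wider prediction interval.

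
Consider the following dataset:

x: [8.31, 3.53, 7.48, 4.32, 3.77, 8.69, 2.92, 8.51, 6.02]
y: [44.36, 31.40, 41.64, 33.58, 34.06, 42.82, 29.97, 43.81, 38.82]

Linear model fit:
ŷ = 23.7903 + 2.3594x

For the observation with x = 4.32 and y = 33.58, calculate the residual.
Residual = -0.4029

The residual is the difference between the actual value and the predicted value:

Residual = y - ŷ

Step 1: Calculate predicted value
ŷ = 23.7903 + 2.3594 × 4.32
ŷ = 33.9829

Step 2: Calculate residual
Residual = 33.58 - 33.9829
Residual = -0.4029

Sign check: y < ŷ, so the point is below the line and the fit overestimates here.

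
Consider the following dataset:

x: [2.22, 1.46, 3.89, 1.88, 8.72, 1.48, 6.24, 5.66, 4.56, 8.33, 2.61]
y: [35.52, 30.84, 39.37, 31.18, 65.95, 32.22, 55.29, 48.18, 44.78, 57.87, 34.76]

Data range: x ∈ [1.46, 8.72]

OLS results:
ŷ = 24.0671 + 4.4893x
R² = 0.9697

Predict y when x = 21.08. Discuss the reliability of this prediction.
The equation gives ŷ = 118.7015; however x = 21.08 is 12.36 units above the observed range, so this extrapolated value should not be trusted.

Prediction calculation:
ŷ = 24.0671 + 4.4893 × 21.08
ŷ = 118.7015

Reliability:
- Data range: x ∈ [1.46, 8.72]
- Prediction point: x = 21.08 is 12.36 units above the observed range → this is EXTRAPOLATION, not interpolation

Why that matters here:
- There are no observations near this x to validate the fitted line there
- The linear relationship may not hold outside the observed range
- R² describes fit only over the sampled x values; it says nothing about behaviour beyond them

Report the number if required, but flag clearly that it is an extrapolation.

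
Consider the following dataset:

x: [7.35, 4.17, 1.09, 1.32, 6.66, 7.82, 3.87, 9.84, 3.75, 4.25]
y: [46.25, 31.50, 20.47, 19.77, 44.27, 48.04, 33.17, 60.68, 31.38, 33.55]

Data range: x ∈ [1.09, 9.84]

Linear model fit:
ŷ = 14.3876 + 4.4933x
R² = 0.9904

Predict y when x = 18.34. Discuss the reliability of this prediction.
ŷ = 96.7947 (extrapolation — x = 18.34 lies outside [1.09, 9.84], so reliability is low).

Prediction calculation:
ŷ = 14.3876 + 4.4933 × 18.34
ŷ = 96.7947

Reliability:
- Data range: x ∈ [1.09, 9.84]
- Prediction point: x = 18.34 is 8.50 units above the observed range → this is EXTRAPOLATION, not interpolation

Why that matters here:
- R² describes fit only over the sampled x values; it says nothing about behaviour beyond them
- The standard error of prediction grows with (x − x̄)², and x = 18.34 is far from x̄ = 5.01

A defensible statement: 'if the linear trend continued to x = 18.34, y would be about 96.7947' — the premise is untested.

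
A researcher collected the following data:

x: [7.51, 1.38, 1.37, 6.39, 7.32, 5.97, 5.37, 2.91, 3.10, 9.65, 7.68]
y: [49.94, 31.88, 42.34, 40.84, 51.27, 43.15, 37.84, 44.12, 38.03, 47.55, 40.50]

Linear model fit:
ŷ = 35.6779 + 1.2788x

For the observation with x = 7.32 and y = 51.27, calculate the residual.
Residual = 6.2313

The residual is the difference between the actual value and the predicted value:

Residual = y - ŷ

Step 1: Calculate predicted value
ŷ = 35.6779 + 1.2788 × 7.32
ŷ = 45.0387

Step 2: Calculate residual
Residual = 51.27 - 45.0387
Residual = 6.2313

Sign check: y > ŷ, so the point is above the line and the fit underestimates here.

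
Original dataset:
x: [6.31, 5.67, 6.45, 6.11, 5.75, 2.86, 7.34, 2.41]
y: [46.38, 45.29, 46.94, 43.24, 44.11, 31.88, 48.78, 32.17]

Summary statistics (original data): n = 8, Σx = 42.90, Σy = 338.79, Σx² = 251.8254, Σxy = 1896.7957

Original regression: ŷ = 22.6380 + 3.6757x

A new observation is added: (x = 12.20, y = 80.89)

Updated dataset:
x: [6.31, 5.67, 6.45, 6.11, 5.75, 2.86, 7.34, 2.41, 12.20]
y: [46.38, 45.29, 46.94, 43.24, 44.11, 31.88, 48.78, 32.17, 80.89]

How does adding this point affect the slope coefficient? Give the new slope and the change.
Adding the point moves β₁ from 3.6757 to 4.9625, i.e. it increases by 1.2868 (+35.0%).

x = 12.20 lies well outside the original x-range [2.41, 7.34] (x̄ ≈ 5.36), so this observation has high leverage and can move the slope substantially.

Step 1: Update the sums with the new point (n goes from 8 to 9)
Σx  = 42.90 + 12.20 = 55.10
Σy  = 338.79 + 80.89 = 419.68
Σx² = 251.8254 + 12.20² = 251.8254 + 148.8400 = 400.6654
Σxy = 1896.7957 + 12.20×80.89 = 1896.7957 + 986.8580 = 2883.6537

Step 2: Recompute the slope with b₁ = (nΣxy − ΣxΣy) / (nΣx² − (Σx)²)
Numerator   = 9×2883.6537 − 55.10×419.68 = 25952.8833 − 23124.3680 = 2828.5153
Denominator = 9×400.6654 − 55.10² = 3605.9886 − 3036.0100 = 569.9786
b₁(new) = 2828.5153 / 569.9786 = 4.9625

(Same formula on the original sums: (8×1896.7957 − 42.90×338.79) / (8×251.8254 − 42.90²) = 640.2746 / 174.1932 = 3.6757, matching the given fit.)

Step 3: Change in slope
Δβ₁ = 4.9625 − 3.6757 = +1.2868
Relative change = +1.2868 / 3.6757 × 100% = +35.0%
→ the slope increases when the point is added.

Because the point sits above the extension of the original line at a high-leverage x, it tilts the fit up.
In practice: check such a point for data-entry or measurement error.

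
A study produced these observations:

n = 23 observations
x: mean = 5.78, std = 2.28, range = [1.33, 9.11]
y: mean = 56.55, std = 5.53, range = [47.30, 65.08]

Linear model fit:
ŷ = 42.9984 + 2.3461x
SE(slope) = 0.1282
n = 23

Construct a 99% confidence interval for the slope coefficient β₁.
The 99% CI for β₁ is (1.9831, 2.7091)

Confidence interval for the slope:

The 99% CI for β₁ is: β̂₁ ± t*(α/2, n-2) × SE(β̂₁)

Step 1: Find critical t-value
- Confidence level = 0.99
- Degrees of freedom = n - 2 = 23 - 2 = 21
- t*(α/2, 21) = 2.8314

Step 2: Calculate margin of error
Margin = 2.8314 × 0.1282 = 0.3630

Step 3: Construct interval
CI = 2.3461 ± 0.3630
CI = (1.9831, 2.7091)

Interpretation: We are 99% confident that the true slope β₁ lies between 1.9831 and 2.7091.
Since 0 is outside the interval, a two-sided test at α = 0.01 would reject H₀: β₁ = 0.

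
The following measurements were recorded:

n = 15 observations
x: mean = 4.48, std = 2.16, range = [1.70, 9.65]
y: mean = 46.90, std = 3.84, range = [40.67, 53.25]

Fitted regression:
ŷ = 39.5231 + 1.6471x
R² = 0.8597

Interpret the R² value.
R² = 0.8597 means 85.97% of the variation in y is explained by the linear relationship with x. This indicates a strong fit.

The coefficient of determination R² is the fraction of the total variation in y that the fitted line accounts for.

Here R² = 0.8597:
- Explained: 85.97% of the variation in y
- Unexplained (residual): 100% − 85.97% = 14.03%
- Rule of thumb (below 0.3 weak; 0.3 to below 0.7 moderate; 0.7 and above strong) → strong

Note: R² says nothing about causation, and a high R² does not by itself mean the linear form is appropriate — check the residuals.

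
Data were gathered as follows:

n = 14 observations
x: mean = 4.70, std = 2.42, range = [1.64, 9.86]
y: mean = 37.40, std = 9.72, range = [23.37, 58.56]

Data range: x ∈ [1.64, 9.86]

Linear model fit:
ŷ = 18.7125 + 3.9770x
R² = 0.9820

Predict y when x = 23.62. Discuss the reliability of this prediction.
ŷ = 112.6492, but this is extrapolation (above the data range [1.64, 9.86]) and may be unreliable.

Prediction calculation:
ŷ = 18.7125 + 3.9770 × 23.62
ŷ = 112.6492

Reliability:
- Data range: x ∈ [1.64, 9.86]
- Prediction point: x = 23.62 is 13.76 units above the observed range → this is EXTRAPOLATION, not interpolation

Why that matters here:
- The standard error of prediction grows with (x − x̄)², and x = 23.62 is far from x̄ = 4.70
- The linear relationship may not hold outside the observed range

The R² = 0.9820 only validates the fit within [1.64, 9.86]; treat ŷ = 112.6492 with caution.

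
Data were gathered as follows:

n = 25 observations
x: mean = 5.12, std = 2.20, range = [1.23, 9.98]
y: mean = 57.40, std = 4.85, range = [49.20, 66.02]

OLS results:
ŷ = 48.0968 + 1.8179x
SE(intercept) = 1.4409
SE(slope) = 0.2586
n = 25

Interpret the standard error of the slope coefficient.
SE(β̂₁) = 0.2586 is the estimated standard deviation of the slope estimate across repeated samples; relative to β̂₁ = 1.8179 that is 14.2%, a precise estimate.

SE(β̂₁) = 0.2586 says: if we drew many samples of n = 25 from the same population and refit each time, the fitted slopes would scatter with a standard deviation of roughly 0.2586 around the true β₁.

Relative precision:
- SE / |β̂₁| = 0.2586 / 1.8179 = 14.2%
- Rule of thumb (under 20%: precise; 20% to under 50%: moderately precise; 50% or more: imprecise) → precise

Link to interval estimation: a confidence interval for β₁ is β̂₁ ± t* × 0.2586, so SE sets the half-width per unit of t*.

What drives SE(β̂₁): larger n (here n = 25) → smaller SE; wider spread of x values → smaller SE.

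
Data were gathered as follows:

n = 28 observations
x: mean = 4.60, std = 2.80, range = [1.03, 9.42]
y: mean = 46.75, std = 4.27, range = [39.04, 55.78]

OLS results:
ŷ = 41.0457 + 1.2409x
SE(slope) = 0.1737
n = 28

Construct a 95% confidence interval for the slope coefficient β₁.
The 95% CI for β₁ is (0.8839, 1.5979)

Confidence interval for the slope:

The 95% CI for β₁ is: β̂₁ ± t*(α/2, n-2) × SE(β̂₁)

Step 1: Find critical t-value
- Confidence level = 0.95
- Degrees of freedom = n - 2 = 28 - 2 = 26
- t*(α/2, 26) = 2.0555

Step 2: Calculate margin of error
Margin = 2.0555 × 0.1737 = 0.3570

Step 3: Construct interval
CI = 1.2409 ± 0.3570
CI = (0.8839, 1.5979)

Interpretation: each one-unit increase in x is associated with a change in mean y of between 0.8839 and 1.5979, with 95% confidence.
Both endpoints are positive, so the data support a genuinely positive slope at this confidence level.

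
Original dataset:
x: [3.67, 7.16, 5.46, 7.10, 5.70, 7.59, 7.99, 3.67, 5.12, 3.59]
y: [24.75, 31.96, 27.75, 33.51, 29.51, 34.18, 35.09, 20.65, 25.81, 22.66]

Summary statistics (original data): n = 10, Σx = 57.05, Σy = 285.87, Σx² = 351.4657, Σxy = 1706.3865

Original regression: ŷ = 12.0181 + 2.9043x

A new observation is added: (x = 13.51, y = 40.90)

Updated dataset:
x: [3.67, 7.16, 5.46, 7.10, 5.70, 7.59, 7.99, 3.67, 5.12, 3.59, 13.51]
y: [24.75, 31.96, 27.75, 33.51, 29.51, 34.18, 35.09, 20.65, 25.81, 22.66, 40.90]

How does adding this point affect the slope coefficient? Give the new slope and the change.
Adding the point moves β₁ from 2.9043 to 2.0014, i.e. it decreases by 0.9029 (-31.1%).

The new point has HIGH LEVERAGE: x = 13.51 is far from the original mean x̄ = 57.05/10 ≈ 5.71 (original range [3.59, 7.99]).

Step 1: Update the sums with the new point (n goes from 10 to 11)
Σx  = 57.05 + 13.51 = 70.56
Σy  = 285.87 + 40.90 = 326.77
Σx² = 351.4657 + 13.51² = 351.4657 + 182.5201 = 533.9858
Σxy = 1706.3865 + 13.51×40.90 = 1706.3865 + 552.5590 = 2258.9455

Step 2: Recompute the slope with b₁ = (nΣxy − ΣxΣy) / (nΣx² − (Σx)²)
Numerator   = 11×2258.9455 − 70.56×326.77 = 24848.4005 − 23056.8912 = 1791.5093
Denominator = 11×533.9858 − 70.56² = 5873.8438 − 4978.7136 = 895.1302
b₁(new) = 1791.5093 / 895.1302 = 2.0014

(Same formula on the original sums: (10×1706.3865 − 57.05×285.87) / (10×351.4657 − 57.05²) = 754.9815 / 259.9545 = 2.9043, matching the given fit.)

Step 3: Change in slope
Δβ₁ = 2.0014 − 2.9043 = -0.9029
Relative change = -0.9029 / 2.9043 × 100% = -31.1%
→ the slope decreases when the point is added.

Because the point sits below the extension of the original line at a high-leverage x, it tilts the fit down.
In practice: refit with and without it and report both if conclusions differ.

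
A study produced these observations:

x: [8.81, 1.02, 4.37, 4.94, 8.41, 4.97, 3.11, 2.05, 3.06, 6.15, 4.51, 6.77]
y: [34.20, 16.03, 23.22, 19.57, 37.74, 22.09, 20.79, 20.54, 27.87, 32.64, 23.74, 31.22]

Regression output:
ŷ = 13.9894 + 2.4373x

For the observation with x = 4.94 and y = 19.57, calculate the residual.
Residual = -6.4597

The residual is the difference between the actual value and the predicted value:

Residual = y - ŷ

Step 1: Calculate predicted value
ŷ = 13.9894 + 2.4373 × 4.94
ŷ = 26.0297

Step 2: Calculate residual
Residual = 19.57 - 26.0297
Residual = -6.4597

Sign check: y < ŷ, so the point is below the line and the fit overestimates here.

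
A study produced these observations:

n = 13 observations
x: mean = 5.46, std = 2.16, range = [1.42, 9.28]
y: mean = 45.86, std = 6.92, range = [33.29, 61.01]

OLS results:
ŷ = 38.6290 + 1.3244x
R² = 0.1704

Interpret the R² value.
R² = 0.1704 means 17.04% of the variation in y is explained by the linear relationship with x. This indicates a weak fit.

The coefficient of determination R² is the fraction of the total variation in y that the fitted line accounts for.

Here R² = 0.1704:
- Explained: 17.04% of the variation in y
- Unexplained (residual): 100% − 17.04% = 82.96%
- Rule of thumb (below 0.3 weak; 0.3 to below 0.7 moderate; 0.7 and above strong) → weak

Note: R² says nothing about causation, and a high R² does not by itself mean the linear form is appropriate — check the residuals.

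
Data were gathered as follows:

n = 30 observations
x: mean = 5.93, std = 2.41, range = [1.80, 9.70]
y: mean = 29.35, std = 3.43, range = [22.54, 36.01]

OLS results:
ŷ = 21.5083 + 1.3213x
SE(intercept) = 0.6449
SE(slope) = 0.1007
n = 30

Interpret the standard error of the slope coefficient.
SE(β̂₁) = 0.1007 is the estimated standard deviation of the slope estimate across repeated samples; relative to β̂₁ = 1.3213 that is 7.6%, a precise estimate.

What SE measures:
- The standard error quantifies the sampling variability of the coefficient estimate
- It is the estimated standard deviation of β̂₁ across hypothetical repeated samples of the same size
- Smaller SE → more precise estimate

Relative precision:
- SE / |β̂₁| = 0.1007 / 1.3213 = 7.6%
- Rule of thumb (under 20%: precise; 20% to under 50%: moderately precise; 50% or more: imprecise) → precise

Rough 95% range (±2 SE): 1.3213 ± 0.2014 → (1.1199, 1.5227).

What drives SE(β̂₁): more residual scatter → larger SE; wider spread of x values → smaller SE; larger n (here n = 30) → smaller SE.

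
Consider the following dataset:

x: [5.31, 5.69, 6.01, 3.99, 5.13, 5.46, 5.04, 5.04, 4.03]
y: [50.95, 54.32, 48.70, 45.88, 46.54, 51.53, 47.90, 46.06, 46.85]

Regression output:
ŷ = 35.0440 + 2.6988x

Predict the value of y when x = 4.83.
ŷ = 48.0792

x = 4.83 lies inside the observed range [3.99, 6.01], so the fitted equation applies directly:

ŷ = 35.0440 + 2.6988 × 4.83
ŷ = 35.0440 + 13.0352
ŷ = 48.0792

This is the fitted mean response at that x — an individual observation would come with a wider prediction interval.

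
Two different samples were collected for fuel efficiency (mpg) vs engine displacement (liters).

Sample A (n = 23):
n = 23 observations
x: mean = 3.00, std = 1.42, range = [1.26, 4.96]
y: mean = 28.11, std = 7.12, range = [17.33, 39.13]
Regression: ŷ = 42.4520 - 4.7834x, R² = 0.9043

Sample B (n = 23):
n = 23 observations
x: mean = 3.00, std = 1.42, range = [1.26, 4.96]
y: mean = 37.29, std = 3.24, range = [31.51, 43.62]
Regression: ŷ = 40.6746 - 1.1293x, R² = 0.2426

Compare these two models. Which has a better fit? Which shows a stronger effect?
Model A has the better fit (R² = 0.9043 vs 0.2426). Model A shows the stronger effect (|β₁| = 4.7834 vs 1.1293).

Model Comparison:

Fit — compare R²:
- Model A: R² = 0.9043 → 90.43% of variance in fuel efficiency explained
- Model B: R² = 0.2426 → 24.26% of variance in fuel efficiency explained
- 0.9043 > 0.2426 → Model A has the better fit

Which has the larger per-liter effect? (|β₁|)
- Model A: β₁ = -4.7834 → predicted fuel efficiency falls 4.7834 mpg per additional liter of engine displacement
- Model B: β₁ = -1.1293 → predicted fuel efficiency falls 1.1293 mpg per additional liter of engine displacement
- |-4.7834| > |-1.1293| → Model A shows the stronger marginal effect

Notes:
- The two samples could reflect different populations, time periods, or measurement quality.
- A better fit (higher R²) doesn't necessarily mean a more important relationship.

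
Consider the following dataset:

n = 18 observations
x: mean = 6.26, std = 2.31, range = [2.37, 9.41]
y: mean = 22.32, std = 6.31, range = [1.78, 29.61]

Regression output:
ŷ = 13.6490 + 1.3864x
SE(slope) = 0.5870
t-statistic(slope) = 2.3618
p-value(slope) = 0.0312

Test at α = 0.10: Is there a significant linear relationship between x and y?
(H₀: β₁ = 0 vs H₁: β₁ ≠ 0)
Reject H₀: p-value = 0.0312 < α = 0.10. The linear relationship is significant at the 10% level.

Hypothesis test for the slope coefficient:

H₀: β₁ = 0 (no linear relationship)
H₁: β₁ ≠ 0 (linear relationship exists)

Test statistic: t = β̂₁ / SE(β̂₁) = 1.3864 / 0.5870 = 2.3618

p = 0.0312: how often a slope estimate this far from 0 (in SE units) would arise by chance if β₁ were truly 0.

Decision rule: reject H₀ if p-value < α.
p-value = 0.0312 < α = 0.10 → reject H₀.

Conclusion: the linear association between x and y is significant at the 10% level.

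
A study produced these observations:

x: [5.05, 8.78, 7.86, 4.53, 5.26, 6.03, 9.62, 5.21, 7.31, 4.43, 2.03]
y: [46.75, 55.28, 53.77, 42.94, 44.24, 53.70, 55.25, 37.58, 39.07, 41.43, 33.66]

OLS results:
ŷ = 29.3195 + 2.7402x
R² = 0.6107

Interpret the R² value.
About 61.07% of the variability in y is accounted for by the regression on x (R² = 0.6107) — a moderate linear fit.

R² = 1 − SS_res/SS_tot compares the residual scatter to the total scatter of y about its mean.

Here R² = 0.6107:
- Explained: 61.07% of the variation in y
- Unexplained (residual): 100% − 61.07% = 38.93%
- Rule of thumb (below 0.3 weak; 0.3 to below 0.7 moderate; 0.7 and above strong) → moderate

Note: R² never decreases when predictors are added, so it should not be used alone to compare models of different size.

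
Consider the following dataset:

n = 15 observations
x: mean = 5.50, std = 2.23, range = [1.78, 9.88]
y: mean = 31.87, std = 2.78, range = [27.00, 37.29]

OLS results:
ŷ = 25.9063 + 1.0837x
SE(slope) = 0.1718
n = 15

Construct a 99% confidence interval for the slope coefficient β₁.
The 99% CI for β₁ is (0.5662, 1.6012)

Confidence interval for the slope:

The 99% CI for β₁ is: β̂₁ ± t*(α/2, n-2) × SE(β̂₁)

Step 1: Find critical t-value
- Confidence level = 0.99
- Degrees of freedom = n - 2 = 15 - 2 = 13
- t*(α/2, 13) = 3.0123

Step 2: Calculate margin of error
Margin = 3.0123 × 0.1718 = 0.5175

Step 3: Construct interval
CI = 1.0837 ± 0.5175
CI = (0.5662, 1.6012)

Interpretation: intervals built this way capture the true β₁ in 99% of repeated samples; here the plausible range for the per-unit effect of x on y is 0.5662 to 1.6012.
Since 0 is outside the interval, a two-sided test at α = 0.01 would reject H₀: β₁ = 0.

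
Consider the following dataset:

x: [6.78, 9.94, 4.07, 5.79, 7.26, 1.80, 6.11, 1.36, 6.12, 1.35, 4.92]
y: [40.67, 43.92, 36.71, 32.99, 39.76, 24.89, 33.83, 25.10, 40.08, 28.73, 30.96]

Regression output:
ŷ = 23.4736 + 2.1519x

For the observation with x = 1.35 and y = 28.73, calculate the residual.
Residual = 2.3513

The residual is the difference between the actual value and the predicted value:

Residual = y - ŷ

Step 1: Calculate predicted value
ŷ = 23.4736 + 2.1519 × 1.35
ŷ = 26.3787

Step 2: Calculate residual
Residual = 28.73 - 26.3787
Residual = 2.3513

Interpretation: the model underestimates the actual value by 2.3513 at this point (positive residual → observation lies above the fitted line).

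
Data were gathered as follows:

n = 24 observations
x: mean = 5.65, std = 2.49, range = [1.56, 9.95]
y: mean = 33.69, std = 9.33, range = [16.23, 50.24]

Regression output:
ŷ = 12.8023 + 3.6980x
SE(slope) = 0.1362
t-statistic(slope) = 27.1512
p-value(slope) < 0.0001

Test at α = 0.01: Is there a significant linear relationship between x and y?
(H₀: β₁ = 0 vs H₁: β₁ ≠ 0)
Reject H₀: p-value < 0.0001 < α = 0.01. The linear relationship is significant at the 1% level.

Hypothesis test for the slope coefficient:

H₀: β₁ = 0 (no linear relationship)
H₁: β₁ ≠ 0 (linear relationship exists)

Test statistic: t = β̂₁ / SE(β̂₁) = 3.6980 / 0.1362 = 27.1512

With df = 22, the two-sided p-value for |t| = 27.1512 is <0.0001.

Decision rule: reject H₀ if p-value < α.
p-value < 0.0001 < α = 0.01 → reject H₀.

Conclusion: the linear association between x and y is significant at the 1% level.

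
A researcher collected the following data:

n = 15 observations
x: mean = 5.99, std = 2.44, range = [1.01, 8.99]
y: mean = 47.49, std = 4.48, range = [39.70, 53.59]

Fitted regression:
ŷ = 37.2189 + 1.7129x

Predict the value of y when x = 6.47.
ŷ = 48.3014

x = 6.47 lies inside the observed range [1.01, 8.99], so the fitted equation applies directly:

ŷ = 37.2189 + 1.7129 × 6.47
ŷ = 37.2189 + 11.0825
ŷ = 48.3014

This is a point prediction; actual observations scatter around it by roughly the residual standard deviation.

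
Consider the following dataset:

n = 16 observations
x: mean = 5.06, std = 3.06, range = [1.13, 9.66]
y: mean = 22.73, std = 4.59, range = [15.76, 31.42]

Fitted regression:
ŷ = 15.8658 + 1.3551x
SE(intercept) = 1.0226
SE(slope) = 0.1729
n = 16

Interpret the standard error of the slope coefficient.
SE(β̂₁) = 0.1729 is the estimated standard deviation of the slope estimate across repeated samples; relative to β̂₁ = 1.3551 that is 12.8%, a precise estimate.

What SE measures:
- The standard error quantifies the sampling variability of the coefficient estimate
- It is the estimated standard deviation of β̂₁ across hypothetical repeated samples of the same size
- Smaller SE → more precise estimate

Relative precision:
- SE / |β̂₁| = 0.1729 / 1.3551 = 12.8%
- Rule of thumb (under 20%: precise; 20% to under 50%: moderately precise; 50% or more: imprecise) → precise

Rough 95% range (±2 SE): 1.3551 ± 0.3458 → (1.0093, 1.7009).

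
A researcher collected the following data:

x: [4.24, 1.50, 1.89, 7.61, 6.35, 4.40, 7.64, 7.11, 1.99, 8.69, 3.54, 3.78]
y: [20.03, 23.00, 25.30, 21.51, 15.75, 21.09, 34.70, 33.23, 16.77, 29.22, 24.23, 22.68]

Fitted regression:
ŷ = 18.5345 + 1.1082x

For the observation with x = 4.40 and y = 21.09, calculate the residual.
Residual = -2.3206

The residual is the difference between the actual value and the predicted value:

Residual = y - ŷ

Step 1: Calculate predicted value
ŷ = 18.5345 + 1.1082 × 4.40
ŷ = 23.4106

Step 2: Calculate residual
Residual = 21.09 - 23.4106
Residual = -2.3206

Interpretation: the model overestimates the actual value by 2.3206 at this point (negative residual → observation lies below the fitted line).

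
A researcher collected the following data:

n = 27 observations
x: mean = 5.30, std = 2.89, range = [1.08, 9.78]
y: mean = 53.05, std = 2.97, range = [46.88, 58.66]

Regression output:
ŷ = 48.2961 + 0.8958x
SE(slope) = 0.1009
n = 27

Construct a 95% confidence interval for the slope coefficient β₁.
The 95% CI for β₁ is (0.6880, 1.1036)

Confidence interval for the slope:

The 95% CI for β₁ is: β̂₁ ± t*(α/2, n-2) × SE(β̂₁)

Step 1: Find critical t-value
- Confidence level = 0.95
- Degrees of freedom = n - 2 = 27 - 2 = 25
- t*(α/2, 25) = 2.0595

Step 2: Calculate margin of error
Margin = 2.0595 × 0.1009 = 0.2078

Step 3: Construct interval
CI = 0.8958 ± 0.2078
CI = (0.6880, 1.1036)

Interpretation: We are 95% confident that the true slope β₁ lies between 0.6880 and 1.1036.
Both endpoints are positive, so the data support a genuinely positive slope at this confidence level.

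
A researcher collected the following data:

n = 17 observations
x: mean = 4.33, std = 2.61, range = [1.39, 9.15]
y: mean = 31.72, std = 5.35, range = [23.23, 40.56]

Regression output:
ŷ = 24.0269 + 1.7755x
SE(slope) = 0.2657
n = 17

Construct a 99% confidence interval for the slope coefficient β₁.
The 99% CI for β₁ is (0.9926, 2.5584)

Confidence interval for the slope:

The 99% CI for β₁ is: β̂₁ ± t*(α/2, n-2) × SE(β̂₁)

Step 1: Find critical t-value
- Confidence level = 0.99
- Degrees of freedom = n - 2 = 17 - 2 = 15
- t*(α/2, 15) = 2.9467

Step 2: Calculate margin of error
Margin = 2.9467 × 0.2657 = 0.7829

Step 3: Construct interval
CI = 1.7755 ± 0.7829
CI = (0.9926, 2.5584)

Interpretation: We are 99% confident that the true slope β₁ lies between 0.9926 and 2.5584.
Since 0 is outside the interval, a two-sided test at α = 0.01 would reject H₀: β₁ = 0.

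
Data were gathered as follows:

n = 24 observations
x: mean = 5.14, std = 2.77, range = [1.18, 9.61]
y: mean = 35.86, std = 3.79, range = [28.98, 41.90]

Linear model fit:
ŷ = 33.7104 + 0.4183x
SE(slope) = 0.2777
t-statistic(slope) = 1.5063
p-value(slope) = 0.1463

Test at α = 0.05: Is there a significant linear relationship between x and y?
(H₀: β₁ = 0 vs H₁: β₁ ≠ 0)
p-value = 0.1463 ≥ α = 0.05, so we fail to reject H₀. The relationship is not significant.

Hypothesis test for the slope coefficient:

H₀: β₁ = 0 (no linear relationship)
H₁: β₁ ≠ 0 (linear relationship exists)

Test statistic: t = β̂₁ / SE(β̂₁) = 0.4183 / 0.2777 = 1.5063

With df = 22, the two-sided p-value for |t| = 1.5063 is 0.1463.

Decision rule: reject H₀ if p-value < α.
p-value = 0.1463 ≥ α = 0.05 → fail to reject H₀.

At α = 0.05 the data do not provide convincing evidence of a nonzero slope.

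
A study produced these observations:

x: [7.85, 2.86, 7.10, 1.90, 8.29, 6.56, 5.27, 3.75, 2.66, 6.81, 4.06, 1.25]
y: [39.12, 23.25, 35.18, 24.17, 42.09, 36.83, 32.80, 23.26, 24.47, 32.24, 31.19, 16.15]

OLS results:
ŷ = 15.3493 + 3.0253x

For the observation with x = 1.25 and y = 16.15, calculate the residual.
Residual = -2.9809

The residual is the difference between the actual value and the predicted value:

Residual = y - ŷ

Step 1: Calculate predicted value
ŷ = 15.3493 + 3.0253 × 1.25
ŷ = 19.1309

Step 2: Calculate residual
Residual = 16.15 - 19.1309
Residual = -2.9809

The residual is negative, so the observed y = 16.15 sits below the regression line (the line overestimates it by 2.9809).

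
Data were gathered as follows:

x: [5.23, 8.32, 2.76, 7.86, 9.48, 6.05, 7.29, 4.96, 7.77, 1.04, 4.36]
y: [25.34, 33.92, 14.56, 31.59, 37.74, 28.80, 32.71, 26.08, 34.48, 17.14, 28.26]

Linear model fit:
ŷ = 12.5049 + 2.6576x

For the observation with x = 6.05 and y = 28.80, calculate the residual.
Residual = 0.2166

The residual is the difference between the actual value and the predicted value:

Residual = y - ŷ

Step 1: Calculate predicted value
ŷ = 12.5049 + 2.6576 × 6.05
ŷ = 28.5834

Step 2: Calculate residual
Residual = 28.80 - 28.5834
Residual = 0.2166

The residual is positive, so the observed y = 28.80 sits above the regression line (the line underestimates it by 0.2166).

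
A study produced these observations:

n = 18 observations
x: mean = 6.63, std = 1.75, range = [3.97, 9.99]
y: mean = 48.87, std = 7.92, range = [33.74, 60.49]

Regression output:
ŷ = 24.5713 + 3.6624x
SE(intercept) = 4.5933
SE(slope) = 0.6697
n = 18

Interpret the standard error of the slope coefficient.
SE(β̂₁) = 0.6697 is the estimated standard deviation of the slope estimate across repeated samples; relative to β̂₁ = 3.6624 that is 18.3%, a precise estimate.

SE(β̂₁) = s / √Sxx, where s is the residual standard deviation and Sxx = Σ(x − x̄)². It is the yardstick for how far β̂₁ = 3.6624 could plausibly be from the true slope.

Relative precision:
- SE / |β̂₁| = 0.6697 / 3.6624 = 18.3%
- Rule of thumb (under 20%: precise; 20% to under 50%: moderately precise; 50% or more: imprecise) → precise

Rough 95% range (±2 SE): 3.6624 ± 1.3394 → (2.3230, 5.0018).

What drives SE(β̂₁): larger n (here n = 18) → smaller SE; more residual scatter → larger SE; wider spread of x values → smaller SE.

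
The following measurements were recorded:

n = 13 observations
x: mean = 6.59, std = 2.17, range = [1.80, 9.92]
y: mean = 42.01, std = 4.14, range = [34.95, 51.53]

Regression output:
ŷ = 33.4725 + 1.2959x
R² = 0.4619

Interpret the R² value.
The model explains 46.19% of the variance in y (R² = 0.4619), leaving 53.81% unexplained; the fit is moderate.

R² (coefficient of determination) measures the proportion of variance in y explained by the regression model.

Here R² = 0.4619:
- Explained: 46.19% of the variation in y
- Unexplained (residual): 100% − 46.19% = 53.81%
- Rule of thumb (below 0.3 weak; 0.3 to below 0.7 moderate; 0.7 and above strong) → moderate

Note: R² never decreases when predictors are added, so it should not be used alone to compare models of different size.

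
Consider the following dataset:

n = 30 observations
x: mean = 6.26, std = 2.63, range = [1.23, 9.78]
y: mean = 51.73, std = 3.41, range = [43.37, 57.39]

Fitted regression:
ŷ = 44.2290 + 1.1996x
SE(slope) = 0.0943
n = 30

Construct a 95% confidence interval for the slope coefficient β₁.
The 95% CI for β₁ is (1.0064, 1.3928)

Confidence interval for the slope:

The 95% CI for β₁ is: β̂₁ ± t*(α/2, n-2) × SE(β̂₁)

Step 1: Find critical t-value
- Confidence level = 0.95
- Degrees of freedom = n - 2 = 30 - 2 = 28
- t*(α/2, 28) = 2.0484

Step 2: Calculate margin of error
Margin = 2.0484 × 0.0943 = 0.1932

Step 3: Construct interval
CI = 1.1996 ± 0.1932
CI = (1.0064, 1.3928)

Interpretation: intervals built this way capture the true β₁ in 95% of repeated samples; here the plausible range for the per-unit effect of x on y is 1.0064 to 1.3928.
The interval does not include 0, suggesting a significant linear relationship.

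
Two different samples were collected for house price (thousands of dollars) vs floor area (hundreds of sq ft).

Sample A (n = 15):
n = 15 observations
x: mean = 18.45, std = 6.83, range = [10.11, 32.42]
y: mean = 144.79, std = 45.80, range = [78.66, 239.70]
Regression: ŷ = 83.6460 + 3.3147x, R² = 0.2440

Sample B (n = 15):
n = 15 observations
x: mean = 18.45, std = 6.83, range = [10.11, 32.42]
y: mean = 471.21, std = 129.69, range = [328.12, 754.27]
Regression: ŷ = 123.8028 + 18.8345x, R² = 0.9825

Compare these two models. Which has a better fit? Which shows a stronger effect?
Model B has the better fit (R² = 0.9825 vs 0.2440). Model B shows the stronger effect (|β₁| = 18.8345 vs 3.3147).

Model Comparison:

Fit — compare R²:
- Model A: R² = 0.2440 → 24.40% of variance in house price explained
- Model B: R² = 0.9825 → 98.25% of variance in house price explained
- 0.9825 > 0.2440 → Model B has the better fit

Which has the larger per-hundred sq ft effect? (|β₁|)
- Model A: β₁ = 3.3147 → predicted house price rises 3.3147 thousand dollars per additional hundred sq ft of floor area
- Model B: β₁ = 18.8345 → predicted house price rises 18.8345 thousand dollars per additional hundred sq ft of floor area
- |3.3147| < |18.8345| → Model B shows the stronger marginal effect

Notes:
- R² measures how tightly points cluster around the line; β₁ measures how steep the line is — they answer different questions.
- A better fit (higher R²) doesn't necessarily mean a more important relationship.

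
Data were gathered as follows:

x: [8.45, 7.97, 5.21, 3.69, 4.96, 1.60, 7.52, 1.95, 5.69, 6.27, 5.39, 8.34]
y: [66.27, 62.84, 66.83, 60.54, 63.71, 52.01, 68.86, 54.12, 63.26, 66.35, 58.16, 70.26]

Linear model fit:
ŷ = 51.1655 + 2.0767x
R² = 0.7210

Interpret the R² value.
About 72.10% of the variability in y is accounted for by the regression on x (R² = 0.7210) — a strong linear fit.

The coefficient of determination R² is the fraction of the total variation in y that the fitted line accounts for.

Here R² = 0.7210:
- Explained: 72.10% of the variation in y
- Unexplained (residual): 100% − 72.10% = 27.90%
- Rule of thumb (below 0.3 weak; 0.3 to below 0.7 moderate; 0.7 and above strong) → strong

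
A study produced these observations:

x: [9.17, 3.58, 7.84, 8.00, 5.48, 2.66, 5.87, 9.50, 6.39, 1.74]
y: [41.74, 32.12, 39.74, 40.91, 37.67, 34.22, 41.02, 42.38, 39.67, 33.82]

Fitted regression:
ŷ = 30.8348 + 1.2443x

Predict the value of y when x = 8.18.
ŷ = 41.0132

To predict y for x = 8.18, substitute into the regression equation:

ŷ = 30.8348 + 1.2443 × 8.18
ŷ = 30.8348 + 10.1784
ŷ = 41.0132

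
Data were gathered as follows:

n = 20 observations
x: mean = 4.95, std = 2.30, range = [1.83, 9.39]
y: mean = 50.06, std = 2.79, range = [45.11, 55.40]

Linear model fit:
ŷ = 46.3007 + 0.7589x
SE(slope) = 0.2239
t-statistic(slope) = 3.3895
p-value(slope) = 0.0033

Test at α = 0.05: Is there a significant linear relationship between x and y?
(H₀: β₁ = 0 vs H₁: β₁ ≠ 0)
Since p-value = 0.0033 < α = 0.05, reject H₀ — the slope is significantly different from 0.

Hypothesis test for the slope coefficient:

H₀: β₁ = 0 (no linear relationship)
H₁: β₁ ≠ 0 (linear relationship exists)

Test statistic: t = β̂₁ / SE(β̂₁) = 0.7589 / 0.2239 = 3.3895

With df = 18, the two-sided p-value for |t| = 3.3895 is 0.0033.

Decision rule: reject H₀ if p-value < α.
p-value = 0.0033 < α = 0.05 → reject H₀.

Conclusion: the linear association between x and y is significant at the 5% level.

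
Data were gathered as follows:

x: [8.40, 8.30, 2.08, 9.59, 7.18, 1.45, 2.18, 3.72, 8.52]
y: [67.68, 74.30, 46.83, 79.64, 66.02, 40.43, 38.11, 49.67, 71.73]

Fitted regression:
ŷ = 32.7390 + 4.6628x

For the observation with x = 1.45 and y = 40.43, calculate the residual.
Residual = 0.9299

The residual is the difference between the actual value and the predicted value:

Residual = y - ŷ

Step 1: Calculate predicted value
ŷ = 32.7390 + 4.6628 × 1.45
ŷ = 39.5001

Step 2: Calculate residual
Residual = 40.43 - 39.5001
Residual = 0.9299

Sign check: y > ŷ, so the point is above the line and the fit underestimates here.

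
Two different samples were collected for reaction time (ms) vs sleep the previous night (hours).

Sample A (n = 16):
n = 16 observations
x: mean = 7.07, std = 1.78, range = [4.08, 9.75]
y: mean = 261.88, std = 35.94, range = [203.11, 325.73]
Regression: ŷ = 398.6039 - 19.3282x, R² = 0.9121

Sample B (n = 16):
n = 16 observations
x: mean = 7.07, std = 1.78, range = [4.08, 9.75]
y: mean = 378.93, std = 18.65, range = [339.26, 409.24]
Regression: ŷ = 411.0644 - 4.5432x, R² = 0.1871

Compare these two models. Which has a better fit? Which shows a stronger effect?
Model A has the better fit (R² = 0.9121 vs 0.1871). Model A shows the stronger effect (|β₁| = 19.3282 vs 4.5432).

Model Comparison:

Which explains more variance? (R²)
- Model A: R² = 0.9121 → 91.21% of variance in reaction time explained
- Model B: R² = 0.1871 → 18.71% of variance in reaction time explained
- 0.9121 > 0.1871 → Model A has the better fit

Strength of effect — compare |β₁|:
- Model A: β₁ = -19.3282 → predicted reaction time falls 19.3282 ms per additional hour of sleep
- Model B: β₁ = -4.5432 → predicted reaction time falls 4.5432 ms per additional hour of sleep
- |-19.3282| > |-4.5432| → Model A shows the stronger marginal effect

Notes:
- The two samples could reflect different populations, time periods, or measurement quality.
- R² measures how tightly points cluster around the line; β₁ measures how steep the line is — they answer different questions.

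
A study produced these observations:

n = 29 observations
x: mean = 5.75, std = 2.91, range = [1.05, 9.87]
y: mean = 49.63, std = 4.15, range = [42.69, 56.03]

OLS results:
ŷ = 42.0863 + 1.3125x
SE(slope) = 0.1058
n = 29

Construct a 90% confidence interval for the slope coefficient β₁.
The 90% CI for β₁ is (1.1323, 1.4927)

Confidence interval for the slope:

The 90% CI for β₁ is: β̂₁ ± t*(α/2, n-2) × SE(β̂₁)

Step 1: Find critical t-value
- Confidence level = 0.9
- Degrees of freedom = n - 2 = 29 - 2 = 27
- t*(α/2, 27) = 1.7033

Step 2: Calculate margin of error
Margin = 1.7033 × 0.1058 = 0.1802

Step 3: Construct interval
CI = 1.3125 ± 0.1802
CI = (1.1323, 1.4927)

Interpretation: intervals built this way capture the true β₁ in 90% of repeated samples; here the plausible range for the per-unit effect of x on y is 1.1323 to 1.4927.
The interval does not include 0, suggesting a significant linear relationship.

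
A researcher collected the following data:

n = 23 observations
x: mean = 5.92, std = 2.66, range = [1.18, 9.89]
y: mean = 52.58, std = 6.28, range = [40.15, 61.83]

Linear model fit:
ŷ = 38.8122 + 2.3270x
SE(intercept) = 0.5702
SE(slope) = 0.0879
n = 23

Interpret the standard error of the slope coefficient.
SE(slope) = 0.0879 measures the uncertainty in the estimated slope. The coefficient is estimated precisely (SE/|β̂₁| = 3.8%).

What SE measures:
- The standard error quantifies the sampling variability of the coefficient estimate
- It is the estimated standard deviation of β̂₁ across hypothetical repeated samples of the same size
- Smaller SE → more precise estimate

Relative precision:
- SE / |β̂₁| = 0.0879 / 2.3270 = 3.8%
- Rule of thumb (under 20%: precise; 20% to under 50%: moderately precise; 50% or more: imprecise) → precise

Link to interval estimation: a confidence interval for β₁ is β̂₁ ± t* × 0.0879, so SE sets the half-width per unit of t*.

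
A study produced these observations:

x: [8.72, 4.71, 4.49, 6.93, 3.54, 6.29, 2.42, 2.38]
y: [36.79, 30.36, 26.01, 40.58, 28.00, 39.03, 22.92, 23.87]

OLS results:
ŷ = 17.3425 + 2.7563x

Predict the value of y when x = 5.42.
ŷ = 32.2816

Plug x = 5.42 into the fitted line:

ŷ = 17.3425 + 2.7563 × 5.42
ŷ = 17.3425 + 14.9391
ŷ = 32.2816

This is the fitted mean response at that x — an individual observation would come with a wider prediction interval.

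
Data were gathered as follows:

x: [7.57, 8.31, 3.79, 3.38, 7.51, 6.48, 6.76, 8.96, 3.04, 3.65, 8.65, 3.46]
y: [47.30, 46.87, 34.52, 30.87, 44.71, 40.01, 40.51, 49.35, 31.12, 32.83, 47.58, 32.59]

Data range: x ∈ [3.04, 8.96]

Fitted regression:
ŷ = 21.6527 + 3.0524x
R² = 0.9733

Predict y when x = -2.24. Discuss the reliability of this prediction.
ŷ = 14.8153 (extrapolation — x = -2.24 lies outside [3.04, 8.96], so reliability is low).

Prediction calculation:
ŷ = 21.6527 + 3.0524 × (-2.24)
ŷ = 14.8153

Reliability:
- Data range: x ∈ [3.04, 8.96]
- Prediction point: x = -2.24 is 5.28 units below the observed range → this is EXTRAPOLATION, not interpolation

Why that matters here:
- Real relationships often flatten, saturate, or turn nonlinear at extremes
- R² describes fit only over the sampled x values; it says nothing about behaviour beyond them
- There are no observations near this x to validate the fitted line there

A defensible statement: 'if the linear trend continued to x = -2.24, y would be about 14.8153' — the premise is untested.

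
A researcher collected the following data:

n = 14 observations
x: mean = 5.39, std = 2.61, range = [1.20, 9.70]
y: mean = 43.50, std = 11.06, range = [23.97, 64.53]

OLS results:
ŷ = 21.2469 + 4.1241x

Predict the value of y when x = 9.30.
ŷ = 59.6010

To predict y for x = 9.30, substitute into the regression equation:

ŷ = 21.2469 + 4.1241 × 9.30
ŷ = 21.2469 + 38.3541
ŷ = 59.6010

This is the fitted mean response at that x — an individual observation would come with a wider prediction interval.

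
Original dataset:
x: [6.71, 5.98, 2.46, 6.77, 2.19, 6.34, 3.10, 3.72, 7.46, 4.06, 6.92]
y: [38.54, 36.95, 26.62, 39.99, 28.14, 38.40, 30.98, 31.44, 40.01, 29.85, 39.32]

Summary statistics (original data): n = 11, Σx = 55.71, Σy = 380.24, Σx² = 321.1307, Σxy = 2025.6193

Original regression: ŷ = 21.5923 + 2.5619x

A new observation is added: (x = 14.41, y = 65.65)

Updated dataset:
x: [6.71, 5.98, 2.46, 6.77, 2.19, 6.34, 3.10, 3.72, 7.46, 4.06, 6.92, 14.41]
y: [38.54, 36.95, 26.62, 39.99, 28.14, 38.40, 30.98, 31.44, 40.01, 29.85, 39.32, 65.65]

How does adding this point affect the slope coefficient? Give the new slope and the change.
Adding the point moves β₁ from 2.5619 to 3.0758, i.e. it increases by 0.5139 (+20.1%).

x = 14.41 lies well outside the original x-range [2.19, 7.46] (x̄ ≈ 5.06), so this observation has high leverage and can move the slope substantially.

Step 1: Update the sums with the new point (n goes from 11 to 12)
Σx  = 55.71 + 14.41 = 70.12
Σy  = 380.24 + 65.65 = 445.89
Σx² = 321.1307 + 14.41² = 321.1307 + 207.6481 = 528.7788
Σxy = 2025.6193 + 14.41×65.65 = 2025.6193 + 946.0165 = 2971.6358

Step 2: Recompute the slope with b₁ = (nΣxy − ΣxΣy) / (nΣx² − (Σx)²)
Numerator   = 12×2971.6358 − 70.12×445.89 = 35659.6296 − 31265.8068 = 4393.8228
Denominator = 12×528.7788 − 70.12² = 6345.3456 − 4916.8144 = 1428.5312
b₁(new) = 4393.8228 / 1428.5312 = 3.0758

(Same formula on the original sums: (11×2025.6193 − 55.71×380.24) / (11×321.1307 − 55.71²) = 1098.6419 / 428.8336 = 2.5619, matching the given fit.)

Step 3: Change in slope
Δβ₁ = 3.0758 − 2.5619 = +0.5139
Relative change = +0.5139 / 2.5619 × 100% = +20.1%
→ the slope increases when the point is added.

Because the point sits above the extension of the original line at a high-leverage x, it tilts the fit up.
In practice: check such a point for data-entry or measurement error.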